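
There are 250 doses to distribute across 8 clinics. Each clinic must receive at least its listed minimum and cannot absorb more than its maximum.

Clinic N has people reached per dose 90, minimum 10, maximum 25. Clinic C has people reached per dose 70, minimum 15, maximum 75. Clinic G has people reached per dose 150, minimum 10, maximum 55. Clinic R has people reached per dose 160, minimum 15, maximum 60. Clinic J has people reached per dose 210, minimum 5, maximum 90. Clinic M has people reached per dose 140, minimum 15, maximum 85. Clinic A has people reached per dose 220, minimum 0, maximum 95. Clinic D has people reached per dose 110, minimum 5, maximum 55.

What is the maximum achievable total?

Meeting every minimum uses 10+15+10+15+5+15+0+5 = 75 doses, leaving 175.
Order the clinics by people reached per dose: Clinic A 220 > Clinic J 210 > Clinic R 160 > Clinic G 150 > Clinic M 140 > Clinic D 110 > Clinic N 90 > Clinic C 70.
Clinic A: +95 to 95 (cap) → 80 left.
Clinic J: +80 (room for 85) → 85. Pool exhausted.
Total = 90×10 + 70×15 + 150×10 + 160×15 + 210×85 + 140×15 + 220×95 + 110×5 = 47250.

47250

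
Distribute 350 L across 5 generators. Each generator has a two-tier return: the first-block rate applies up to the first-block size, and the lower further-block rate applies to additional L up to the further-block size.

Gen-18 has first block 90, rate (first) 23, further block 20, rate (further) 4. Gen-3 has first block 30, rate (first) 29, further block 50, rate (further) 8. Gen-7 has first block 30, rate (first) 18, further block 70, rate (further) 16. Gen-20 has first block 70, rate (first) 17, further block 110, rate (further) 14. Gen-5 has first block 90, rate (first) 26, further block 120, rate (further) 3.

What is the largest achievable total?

7650

Treat each block as its own option and order by rate: Gen-3/tier1 29 > Gen-5/tier1 26 > Gen-18/tier1 23 > Gen-7/tier1 18 > Gen-20/tier1 17 > Gen-7/tier2 16 > Gen-20/tier2 14 > Gen-3/tier2 8 > Gen-18/tier2 4 > Gen-5/tier2 3.
Gen-3 tier1 at 29: fill all 30 ; 320 left.
Gen-5/tier1 (26): +90 ; 230 left.
Gen-18 tier1 at 23: fill all 90 ; 140 left.
Fill Gen-7 tier1 block (30 at 18) ; 110 left.
Gen-20/tier1 (17): +70 ; 40 left.
Gen-7/tier2: +40 of 70 at 16; pool empty.
Total = 29×30 + 26×90 + 23×90 + 18×30 + 17×70 + 16×40 = 7650.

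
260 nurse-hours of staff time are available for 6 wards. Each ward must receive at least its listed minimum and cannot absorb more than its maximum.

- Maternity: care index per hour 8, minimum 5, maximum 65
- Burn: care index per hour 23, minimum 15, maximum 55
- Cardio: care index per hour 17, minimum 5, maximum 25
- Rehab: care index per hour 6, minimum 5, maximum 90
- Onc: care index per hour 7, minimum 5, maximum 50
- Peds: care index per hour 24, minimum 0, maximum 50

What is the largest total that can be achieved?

Meeting every minimum uses 5+15+5+5+5+0 = 35 nurse-hours, leaving 225.
Highest care index per hour first: Peds 24 > Burn 23 > Cardio 17 > Maternity 8 > Onc 7 > Rehab 6.
Peds: +50 to 50 (cap) ; 175 left.
Burn takes 40 more to reach its cap of 55 ; 135 left.
Cardio: +20 to 25 (cap) ; 115 left.
Give Maternity 60 more to hit its cap of 65 ; 55 left.
Onc: +45 to 50 (cap) ; 10 left.
Only 10 left; Rehab takes them to reach 15.
Total = 8×65 + 23×55 + 17×25 + 6×15 + 7×50 + 24×50 = 3850.

3850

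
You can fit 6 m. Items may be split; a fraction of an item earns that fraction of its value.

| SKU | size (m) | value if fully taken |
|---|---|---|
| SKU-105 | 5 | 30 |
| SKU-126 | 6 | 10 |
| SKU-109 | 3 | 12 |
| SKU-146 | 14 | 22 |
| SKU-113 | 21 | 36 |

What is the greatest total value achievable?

34

Best value per unit of size first: SKU-105 30/5≈6, SKU-109 12/3≈4, SKU-113 36/21≈1.71, SKU-126 10/6≈1.67, SKU-146 22/14≈1.57.
All 5 m of SKU-105 fit (value 30) → 1 remain.
Only 1 m remain; take 1/3 of SKU-109 for value 12×1/3 = 4.
Total value = 34.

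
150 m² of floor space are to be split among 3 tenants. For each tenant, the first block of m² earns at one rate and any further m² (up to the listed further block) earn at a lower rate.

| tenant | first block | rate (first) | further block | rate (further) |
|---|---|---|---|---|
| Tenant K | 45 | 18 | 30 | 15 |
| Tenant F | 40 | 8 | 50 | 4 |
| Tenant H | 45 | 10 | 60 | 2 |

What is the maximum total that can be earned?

1950

Order all 6 blocks by rate: Tenant K/T1 18 > Tenant K/T2 15 > Tenant H/T1 10 > Tenant F/T1 8 > Tenant F/T2 4 > Tenant H/T2 2.
Fill Tenant K T1 block (45 at 18) → 105 left.
Tenant K T2 at 15: fill all 30 → 75 left.
Tenant H/T1 (10): +45 → 30 left.
30 remain; put them into Tenant F T1 at 8.
Total = 18×45 + 15×30 + 10×45 + 8×30 = 1950.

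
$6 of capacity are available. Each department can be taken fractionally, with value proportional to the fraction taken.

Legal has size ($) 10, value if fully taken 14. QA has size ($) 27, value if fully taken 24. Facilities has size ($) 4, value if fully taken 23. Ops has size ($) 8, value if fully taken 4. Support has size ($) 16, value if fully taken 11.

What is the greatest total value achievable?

25.8

Rank by value-to-size ratio: Facilities 23/4≈5.75, Legal 14/10≈1.4, QA 24/27≈0.889, Support 11/16≈0.688, Ops 4/8≈0.5.
All 4 $ of Facilities fit (value 23) ; 2 remain.
Fill the last 2 $ with part of Legal: 2/10 of it earns 2.8.
Total value = 25.8.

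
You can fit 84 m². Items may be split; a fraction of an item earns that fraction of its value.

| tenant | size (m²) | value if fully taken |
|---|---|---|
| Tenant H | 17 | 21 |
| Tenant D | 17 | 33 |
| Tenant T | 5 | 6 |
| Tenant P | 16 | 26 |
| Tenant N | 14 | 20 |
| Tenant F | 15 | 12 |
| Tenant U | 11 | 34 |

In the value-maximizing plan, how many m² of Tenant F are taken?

4

Best value per unit of size first: Tenant U 34/11≈3.09, Tenant D 33/17≈1.94, Tenant P 26/16≈1.62, Tenant N 20/14≈1.43, Tenant H 21/17≈1.24, Tenant T 6/5≈1.2, Tenant F 12/15≈0.8.
Take all of Tenant U (11 m², value 34) — 73 m² left.
Tenant D: take in full, 17 m² for value 33 — 56 left.
Tenant P: take in full, 16 m² for value 26 — 40 left.
Take all of Tenant N (14 m², value 20) — 26 m² left.
Take all of Tenant H (17 m², value 21) — 9 m² left.
All 5 m² of Tenant T fit (value 6) — 4 remain.
Only 4 m² remain; take 4/15 of Tenant F for value 12×4/15 = 3.2.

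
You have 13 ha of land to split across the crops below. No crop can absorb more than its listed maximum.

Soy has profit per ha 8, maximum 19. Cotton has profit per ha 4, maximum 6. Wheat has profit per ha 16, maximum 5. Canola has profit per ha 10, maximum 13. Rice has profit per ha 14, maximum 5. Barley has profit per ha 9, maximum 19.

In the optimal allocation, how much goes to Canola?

3

Order the crops by profit per ha: Wheat 16 > Rice 14 > Canola 10 > Barley 9 > Soy 8 > Cotton 4.
Give Wheat 5 to hit its cap of 5 ; 8 left.
Rice takes 5 to reach its cap of 5 ; 3 left.
Canola has room for 13 but only 3 remain, so it gets 3.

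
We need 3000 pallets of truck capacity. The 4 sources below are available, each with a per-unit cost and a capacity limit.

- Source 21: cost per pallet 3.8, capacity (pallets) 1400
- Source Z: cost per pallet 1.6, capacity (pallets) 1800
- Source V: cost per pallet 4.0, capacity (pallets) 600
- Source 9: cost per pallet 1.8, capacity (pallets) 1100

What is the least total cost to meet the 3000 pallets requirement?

5240

Use sources in increasing cost order.
Source Z at 1.6: take all 1800 pallets — 1200 still needed.
Source 9 (1.8): use full 1100 — 100 pallets to go.
Source 21 at 3.8: take 100 of its 1400 — requirement met.
Source V: unused.
Cost = 1800×1.6 + 1100×1.8 + 100×3.8 = 5240.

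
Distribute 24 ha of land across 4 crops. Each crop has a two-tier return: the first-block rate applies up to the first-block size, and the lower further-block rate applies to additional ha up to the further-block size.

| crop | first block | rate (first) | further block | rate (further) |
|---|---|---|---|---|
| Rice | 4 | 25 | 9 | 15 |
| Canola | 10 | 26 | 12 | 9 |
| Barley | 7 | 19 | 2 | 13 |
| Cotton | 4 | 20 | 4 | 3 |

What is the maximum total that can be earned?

Rank every tier by rate: Canola/T1 26 > Rice/T1 25 > Cotton/T1 20 > Barley/T1 19 > Rice/T2 15 > Barley/T2 13 > Canola/T2 9 > Cotton/T2 3.
Fill Canola T1 block (10 at 26) — 14 left.
Rice/T1 (25): +4 — 10 left.
Cotton/T1 (20): +4 — 6 left.
Barley/T1: +6 of 7 at 19; pool empty.
Total = 26×10 + 25×4 + 20×4 + 19×6 = 554.

554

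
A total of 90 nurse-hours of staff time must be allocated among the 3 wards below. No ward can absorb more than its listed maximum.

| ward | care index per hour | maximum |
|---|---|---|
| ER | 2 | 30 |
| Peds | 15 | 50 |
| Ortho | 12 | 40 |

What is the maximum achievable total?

Highest care index per hour first: Peds 15 > Ortho 12 > ER 2.
Peds takes 50 to reach its cap of 50 → 40 left.
Ortho: +40 to 40 (cap) → 0 left.
Total = 15×50 + 12×40 = 1230.

1230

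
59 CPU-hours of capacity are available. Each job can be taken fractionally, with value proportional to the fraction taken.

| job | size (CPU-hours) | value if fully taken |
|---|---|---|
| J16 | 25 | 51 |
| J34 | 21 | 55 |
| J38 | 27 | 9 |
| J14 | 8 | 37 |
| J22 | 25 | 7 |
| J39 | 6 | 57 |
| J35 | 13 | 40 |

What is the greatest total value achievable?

211.44

Rank by value-to-size ratio: J39 57/6≈9.5, J14 37/8≈4.62, J35 40/13≈3.08, J34 55/21≈2.62, J16 51/25≈2.04, J38 9/27≈0.333, J22 7/25≈0.28.
J39: take in full, 6 CPU-hours for value 57 — 53 left.
All 8 CPU-hours of J14 fit (value 37) — 45 remain.
J35: take in full, 13 CPU-hours for value 40 — 32 left.
All 21 CPU-hours of J34 fit (value 55) — 11 remain.
11 CPU-hours left: a 11/25 share of J16 gives 51×11/25 = 22.44.
Total value = 211.44.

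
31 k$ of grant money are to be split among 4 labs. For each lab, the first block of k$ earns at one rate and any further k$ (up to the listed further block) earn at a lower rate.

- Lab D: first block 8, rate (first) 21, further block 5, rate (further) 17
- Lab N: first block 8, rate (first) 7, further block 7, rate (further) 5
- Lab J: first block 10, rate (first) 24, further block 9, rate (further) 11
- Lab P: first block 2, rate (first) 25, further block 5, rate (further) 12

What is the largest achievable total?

Order all 8 blocks by rate: Lab P/first 25 > Lab J/first 24 > Lab D/first 21 > Lab D/second 17 > Lab P/second 12 > Lab J/second 11 > Lab N/first 7 > Lab N/second 5.
Lab P/first (25): +2 — 29 left.
Lab J first at 24: fill all 10 — 19 left.
Fill Lab D first block (8 at 21) — 11 left.
Lab D second at 17: fill all 5 — 6 left.
Fill Lab P second block (5 at 12) — 1 left.
Lab J second at 11: only 1 left, fill 1.
Total = 25×2 + 24×10 + 21×8 + 17×5 + 12×5 + 11×1 = 614.

614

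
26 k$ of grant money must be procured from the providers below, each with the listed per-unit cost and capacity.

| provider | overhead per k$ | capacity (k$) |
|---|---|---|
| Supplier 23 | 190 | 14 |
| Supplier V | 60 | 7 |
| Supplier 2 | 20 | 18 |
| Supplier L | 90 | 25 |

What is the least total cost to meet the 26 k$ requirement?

870

Use providers in increasing cost order.
Supplier 2 (20): use full 18 ; 8 k$ to go.
Supplier V (60): use full 7 ; 1 k$ to go.
Take 1 from Supplier L at 90 to finish.
Supplier 23: unused.
Cost = 18×20 + 7×60 + 1×90 = 870.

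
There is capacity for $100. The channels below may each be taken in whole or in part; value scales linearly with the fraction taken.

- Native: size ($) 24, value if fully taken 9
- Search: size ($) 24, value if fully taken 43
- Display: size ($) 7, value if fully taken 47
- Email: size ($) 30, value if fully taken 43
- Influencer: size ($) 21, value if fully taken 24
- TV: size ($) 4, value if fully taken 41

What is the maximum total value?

Sort by value density: TV 41/4≈10.2, Display 47/7≈6.71, Search 43/24≈1.79, Email 43/30≈1.43, Influencer 24/21≈1.14, Native 9/24≈0.375.
All 4 $ of TV fit (value 41) ; 96 remain.
All 7 $ of Display fit (value 47) ; 89 remain.
Take all of Search (24 $, value 43) ; 65 $ left.
Email: take in full, 30 $ for value 43 ; 35 left.
Take all of Influencer (21 $, value 24) ; 14 $ left.
Only 14 $ remain; take 14/24 of Native for value 9×14/24 = 5.25.
Total value = 203.25.

203.25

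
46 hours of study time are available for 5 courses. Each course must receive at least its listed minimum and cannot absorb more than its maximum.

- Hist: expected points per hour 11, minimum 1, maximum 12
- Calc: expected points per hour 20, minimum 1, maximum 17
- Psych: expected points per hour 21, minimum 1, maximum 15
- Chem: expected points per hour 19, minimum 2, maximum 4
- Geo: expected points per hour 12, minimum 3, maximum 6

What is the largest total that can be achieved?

Meeting every minimum uses 1+1+1+2+3 = 8 hours, leaving 38.
Highest expected points per hour first: Psych 21 > Calc 20 > Chem 19 > Geo 12 > Hist 11.
Give Psych 14 more to hit its cap of 15 — 24 left.
Give Calc 16 more to hit its cap of 17 — 8 left.
Give Chem 2 more to hit its cap of 4 — 6 left.
Geo: +3 to 6 (cap) — 3 left.
Hist has room for 11 more but only 3 remain, so it gets 4.
Total = 11×4 + 20×17 + 21×15 + 19×4 + 12×6 = 847.

847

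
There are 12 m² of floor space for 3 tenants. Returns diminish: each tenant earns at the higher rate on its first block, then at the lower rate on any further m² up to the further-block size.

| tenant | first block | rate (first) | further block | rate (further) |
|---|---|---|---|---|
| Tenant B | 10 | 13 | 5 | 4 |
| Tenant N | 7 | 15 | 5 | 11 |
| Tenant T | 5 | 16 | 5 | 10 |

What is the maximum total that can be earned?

Order all 6 blocks by rate: Tenant T/tier1 16 > Tenant N/tier1 15 > Tenant B/tier1 13 > Tenant N/tier2 11 > Tenant T/tier2 10 > Tenant B/tier2 4.
Tenant T/tier1 (16): +5 ; 7 left.
Tenant N tier1 at 15: fill all 7 ; 0 left.
Total = 16×5 + 15×7 = 185.

185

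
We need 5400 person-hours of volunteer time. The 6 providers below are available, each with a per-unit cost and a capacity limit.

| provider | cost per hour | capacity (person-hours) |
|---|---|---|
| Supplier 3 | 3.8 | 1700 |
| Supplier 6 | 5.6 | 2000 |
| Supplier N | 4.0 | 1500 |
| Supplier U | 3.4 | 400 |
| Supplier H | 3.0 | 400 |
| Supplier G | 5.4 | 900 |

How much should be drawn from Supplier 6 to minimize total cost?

500

Fill from the cheapest provider first.
Supplier H at 3.0: take all 400 person-hours — 5000 still needed.
Supplier U (3.4): use full 400 — 4600 person-hours to go.
Supplier 3 (3.8): use full 1700 — 2900 person-hours to go.
Supplier N at 4.0: take all 1500 person-hours — 1400 still needed.
Take 900 from Supplier G at 5.4 — need 500 more.
Supplier 6 (5.6): take the remaining 500 — done.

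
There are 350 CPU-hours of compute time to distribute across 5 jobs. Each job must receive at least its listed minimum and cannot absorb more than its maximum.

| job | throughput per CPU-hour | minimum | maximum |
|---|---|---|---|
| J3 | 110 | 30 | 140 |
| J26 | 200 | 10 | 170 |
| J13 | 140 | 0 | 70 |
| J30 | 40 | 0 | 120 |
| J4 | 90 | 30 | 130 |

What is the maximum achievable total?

Meeting every minimum uses 30+10+0+0+30 = 70 CPU-hours, leaving 280.
Highest throughput per CPU-hour first: J26 200 > J13 140 > J3 110 > J4 90 > J30 40.
Give J26 160 more to hit its cap of 170 → 120 left.
Give J13 70 more to hit its cap of 70 → 50 left.
Only 50 left; J3 takes them to reach 80.
Total = 110×80 + 200×170 + 140×70 + 90×30 = 55300.

55300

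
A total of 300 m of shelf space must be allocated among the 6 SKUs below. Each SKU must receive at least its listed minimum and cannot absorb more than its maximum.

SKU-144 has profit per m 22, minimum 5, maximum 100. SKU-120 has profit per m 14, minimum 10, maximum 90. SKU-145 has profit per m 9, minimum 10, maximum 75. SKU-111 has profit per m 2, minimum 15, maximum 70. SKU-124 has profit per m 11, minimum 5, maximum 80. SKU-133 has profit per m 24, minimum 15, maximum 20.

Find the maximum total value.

Meeting every minimum uses 5+10+10+15+5+15 = 60 m, leaving 240.
Rank by profit per m: SKU-133 24 > SKU-144 22 > SKU-120 14 > SKU-124 11 > SKU-145 9 > SKU-111 2.
SKU-133: +5 to 20 (cap) → 235 left.
SKU-144: +95 to 100 (cap) → 140 left.
Give SKU-120 80 more to hit its cap of 90 → 60 left.
SKU-124 has room for 75 more but only 60 remain, so it gets 65.
Total = 22×100 + 14×90 + 9×10 + 2×15 + 11×65 + 24×20 = 4775.

4775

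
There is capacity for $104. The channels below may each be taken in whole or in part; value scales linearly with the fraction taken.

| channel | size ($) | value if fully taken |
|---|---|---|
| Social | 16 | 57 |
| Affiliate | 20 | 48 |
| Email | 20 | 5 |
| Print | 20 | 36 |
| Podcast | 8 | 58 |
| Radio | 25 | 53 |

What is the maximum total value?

Best value per unit of size first: Podcast 58/8≈7.25, Social 57/16≈3.56, Affiliate 48/20≈2.4, Radio 53/25≈2.12, Print 36/20≈1.8, Email 5/20≈0.25.
All 8 $ of Podcast fit (value 58) ; 96 remain.
Social: take in full, 16 $ for value 57 ; 80 left.
Affiliate: take in full, 20 $ for value 48 ; 60 left.
All 25 $ of Radio fit (value 53) ; 35 remain.
All 20 $ of Print fit (value 36) ; 15 remain.
Fill the last 15 $ with part of Email: 15/20 of it earns 3.75.
Total value = 255.75.

255.75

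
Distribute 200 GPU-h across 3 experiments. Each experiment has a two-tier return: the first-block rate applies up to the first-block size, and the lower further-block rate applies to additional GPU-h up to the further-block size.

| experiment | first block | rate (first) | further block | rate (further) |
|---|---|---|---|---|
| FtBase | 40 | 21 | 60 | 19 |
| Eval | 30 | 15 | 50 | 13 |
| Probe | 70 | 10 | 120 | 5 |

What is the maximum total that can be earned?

Treat each block as its own option and order by rate: FtBase/tier1 21 > FtBase/tier2 19 > Eval/tier1 15 > Eval/tier2 13 > Probe/tier1 10 > Probe/tier2 5.
FtBase tier1 at 21: fill all 40 ; 160 left.
Fill FtBase tier2 block (60 at 19) ; 100 left.
Eval/tier1 (15): +30 ; 70 left.
Fill Eval tier2 block (50 at 13) ; 20 left.
Probe/tier1: +20 of 70 at 10; pool empty.
Total = 21×40 + 19×60 + 15×30 + 13×50 + 10×20 = 3280.

3280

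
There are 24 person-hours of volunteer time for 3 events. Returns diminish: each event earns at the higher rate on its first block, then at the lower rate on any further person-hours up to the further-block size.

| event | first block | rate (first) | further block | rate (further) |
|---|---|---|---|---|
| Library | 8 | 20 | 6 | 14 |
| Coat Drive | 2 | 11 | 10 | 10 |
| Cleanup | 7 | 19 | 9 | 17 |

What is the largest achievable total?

Order all 6 blocks by rate: Library/tier1 20 > Cleanup/tier1 19 > Cleanup/tier2 17 > Library/tier2 14 > Coat Drive/tier1 11 > Coat Drive/tier2 10.
Library/tier1 (20): +8 — 16 left.
Cleanup tier1 at 19: fill all 7 — 9 left.
Fill Cleanup tier2 block (9 at 17) — 0 left.
Total = 20×8 + 19×7 + 17×9 = 446.

446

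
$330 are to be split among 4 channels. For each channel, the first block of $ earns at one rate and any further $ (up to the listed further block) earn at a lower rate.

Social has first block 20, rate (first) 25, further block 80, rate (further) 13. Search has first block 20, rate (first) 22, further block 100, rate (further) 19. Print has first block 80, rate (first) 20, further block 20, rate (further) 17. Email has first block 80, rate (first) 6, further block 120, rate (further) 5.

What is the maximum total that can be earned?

Rank every tier by rate: Social/first 25 > Search/first 22 > Print/first 20 > Search/second 19 > Print/second 17 > Social/second 13 > Email/first 6 > Email/second 5.
Fill Social first block (20 at 25) ; 310 left.
Fill Search first block (20 at 22) ; 290 left.
Fill Print first block (80 at 20) ; 210 left.
Fill Search second block (100 at 19) ; 110 left.
Print second at 17: fill all 20 ; 90 left.
Fill Social second block (80 at 13) ; 10 left.
Email first at 6: only 10 left, fill 10.
Total = 25×20 + 22×20 + 20×80 + 19×100 + 17×20 + 13×80 + 6×10 = 5880.

5880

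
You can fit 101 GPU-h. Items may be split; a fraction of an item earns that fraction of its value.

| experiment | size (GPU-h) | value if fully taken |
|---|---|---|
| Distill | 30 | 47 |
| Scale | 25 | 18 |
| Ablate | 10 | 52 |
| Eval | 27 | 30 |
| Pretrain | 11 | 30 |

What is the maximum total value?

175.56

Sort by value density: Ablate 52/10≈5.2, Pretrain 30/11≈2.73, Distill 47/30≈1.57, Eval 30/27≈1.11, Scale 18/25≈0.72.
All 10 GPU-h of Ablate fit (value 52) ; 91 remain.
Pretrain: take in full, 11 GPU-h for value 30 ; 80 left.
Distill: take in full, 30 GPU-h for value 47 ; 50 left.
All 27 GPU-h of Eval fit (value 30) ; 23 remain.
Only 23 GPU-h remain; take 23/25 of Scale for value 18×23/25 = 16.56.
Total value = 175.56.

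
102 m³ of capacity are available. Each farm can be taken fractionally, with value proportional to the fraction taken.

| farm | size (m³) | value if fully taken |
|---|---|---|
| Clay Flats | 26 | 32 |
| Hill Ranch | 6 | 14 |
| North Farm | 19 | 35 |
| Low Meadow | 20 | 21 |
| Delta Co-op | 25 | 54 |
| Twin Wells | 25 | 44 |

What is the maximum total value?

Sort by value density: Hill Ranch 14/6≈2.33, Delta Co-op 54/25≈2.16, North Farm 35/19≈1.84, Twin Wells 44/25≈1.76, Clay Flats 32/26≈1.23, Low Meadow 21/20≈1.05.
All 6 m³ of Hill Ranch fit (value 14) ; 96 remain.
All 25 m³ of Delta Co-op fit (value 54) ; 71 remain.
Take all of North Farm (19 m³, value 35) ; 52 m³ left.
All 25 m³ of Twin Wells fit (value 44) ; 27 remain.
Clay Flats: take in full, 26 m³ for value 32 ; 1 left.
Fill the last 1 m³ with part of Low Meadow: 1/20 of it earns 1.05.
Total value = 180.05.

180.05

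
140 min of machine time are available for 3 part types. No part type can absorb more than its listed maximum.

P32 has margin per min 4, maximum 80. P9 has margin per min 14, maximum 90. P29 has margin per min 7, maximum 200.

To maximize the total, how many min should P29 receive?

Order the part types by margin per min: P9 14 > P29 7 > P32 4.
P9 takes 90 to reach its cap of 90 — 50 left.
Only 50 left; P29 takes them to reach 50.

50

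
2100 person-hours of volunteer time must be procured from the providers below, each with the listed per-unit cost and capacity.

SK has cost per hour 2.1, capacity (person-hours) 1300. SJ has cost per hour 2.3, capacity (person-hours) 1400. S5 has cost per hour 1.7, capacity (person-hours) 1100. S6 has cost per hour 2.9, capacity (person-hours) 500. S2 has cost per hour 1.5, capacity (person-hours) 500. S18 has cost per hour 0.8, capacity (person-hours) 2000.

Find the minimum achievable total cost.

1750

Use providers in increasing cost order.
S18 at 0.8: take all 2000 person-hours — 100 still needed.
S2 (1.5): take the remaining 100 — done.
S5, SK, SJ, S6: unused.
Cost = 2000×0.8 + 100×1.5 = 1750.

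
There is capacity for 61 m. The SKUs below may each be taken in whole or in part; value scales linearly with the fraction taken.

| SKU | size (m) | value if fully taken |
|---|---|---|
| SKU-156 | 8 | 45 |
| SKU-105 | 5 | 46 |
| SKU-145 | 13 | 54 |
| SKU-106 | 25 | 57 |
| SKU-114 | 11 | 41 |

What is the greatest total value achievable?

Sort by value density: SKU-105 46/5≈9.2, SKU-156 45/8≈5.62, SKU-145 54/13≈4.15, SKU-114 41/11≈3.73, SKU-106 57/25≈2.28.
SKU-105: take in full, 5 m for value 46 → 56 left.
SKU-156: take in full, 8 m for value 45 → 48 left.
SKU-145: take in full, 13 m for value 54 → 35 left.
Take all of SKU-114 (11 m, value 41) → 24 m left.
Fill the last 24 m with part of SKU-106: 24/25 of it earns 54.72.
Total value = 240.72.

240.72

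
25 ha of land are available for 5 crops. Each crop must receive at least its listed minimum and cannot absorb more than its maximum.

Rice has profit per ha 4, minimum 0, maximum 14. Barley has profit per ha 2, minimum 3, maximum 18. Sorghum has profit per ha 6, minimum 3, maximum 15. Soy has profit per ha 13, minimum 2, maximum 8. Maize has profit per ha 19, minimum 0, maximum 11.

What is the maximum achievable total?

337

Meeting every minimum uses 0+3+3+2+0 = 8 ha, leaving 17.
Highest profit per ha first: Maize 19 > Soy 13 > Sorghum 6 > Rice 4 > Barley 2.
Give Maize 11 more to hit its cap of 11 → 6 left.
Soy takes 6 more to reach its cap of 8 → 0 left.
Total = 2×3 + 6×3 + 13×8 + 19×11 = 337.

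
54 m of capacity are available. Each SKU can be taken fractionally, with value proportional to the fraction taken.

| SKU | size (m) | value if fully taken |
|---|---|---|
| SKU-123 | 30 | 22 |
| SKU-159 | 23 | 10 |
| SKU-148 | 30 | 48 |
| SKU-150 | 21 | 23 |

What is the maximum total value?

73.2

Sort by value density: SKU-148 48/30≈1.6, SKU-150 23/21≈1.1, SKU-123 22/30≈0.733, SKU-159 10/23≈0.435.
All 30 m of SKU-148 fit (value 48) → 24 remain.
Take all of SKU-150 (21 m, value 23) → 3 m left.
Only 3 m remain; take 3/30 of SKU-123 for value 22×3/30 = 2.2.
Total value = 73.2.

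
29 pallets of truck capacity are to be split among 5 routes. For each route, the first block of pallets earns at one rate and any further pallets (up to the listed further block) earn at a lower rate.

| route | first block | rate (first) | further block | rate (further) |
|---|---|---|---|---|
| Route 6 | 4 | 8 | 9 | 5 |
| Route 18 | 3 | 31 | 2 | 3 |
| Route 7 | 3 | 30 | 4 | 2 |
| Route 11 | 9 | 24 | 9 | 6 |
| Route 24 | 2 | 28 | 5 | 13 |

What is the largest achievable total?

Treat each block as its own option and order by rate: Route 18/first 31 > Route 7/first 30 > Route 24/first 28 > Route 11/first 24 > Route 24/second 13 > Route 6/first 8 > Route 11/second 6 > Route 6/second 5 > Route 18/second 3 > Route 7/second 2.
Fill Route 18 first block (3 at 31) — 26 left.
Route 7 first at 30: fill all 3 — 23 left.
Route 24/first (28): +2 — 21 left.
Route 11 first at 24: fill all 9 — 12 left.
Route 24/second (13): +5 — 7 left.
Route 6/first (8): +4 — 3 left.
Route 11/second: +3 of 9 at 6; pool empty.
Total = 31×3 + 30×3 + 28×2 + 24×9 + 13×5 + 8×4 + 6×3 = 570.

570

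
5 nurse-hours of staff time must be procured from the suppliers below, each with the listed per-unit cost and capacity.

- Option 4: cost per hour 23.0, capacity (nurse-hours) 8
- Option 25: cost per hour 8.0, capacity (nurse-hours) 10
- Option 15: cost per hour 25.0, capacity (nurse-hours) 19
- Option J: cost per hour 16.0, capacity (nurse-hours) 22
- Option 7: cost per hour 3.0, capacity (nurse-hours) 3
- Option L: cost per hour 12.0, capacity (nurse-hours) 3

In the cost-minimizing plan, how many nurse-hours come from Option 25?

Fill from the cheapest supplier first.
Option 7 at 3.0: take all 3 nurse-hours ; 2 still needed.
Option 25 (8.0): take the remaining 2 ; done.
Option L, Option J, Option 4, Option 15: unused.

2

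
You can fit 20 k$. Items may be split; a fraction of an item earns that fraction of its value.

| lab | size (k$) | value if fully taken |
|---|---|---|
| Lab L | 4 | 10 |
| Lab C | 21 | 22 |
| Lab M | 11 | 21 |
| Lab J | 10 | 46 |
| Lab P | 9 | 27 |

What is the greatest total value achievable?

75.5

Rank by value-to-size ratio: Lab J 46/10≈4.6, Lab P 27/9≈3, Lab L 10/4≈2.5, Lab M 21/11≈1.91, Lab C 22/21≈1.05.
Lab J: take in full, 10 k$ for value 46 — 10 left.
All 9 k$ of Lab P fit (value 27) — 1 remain.
Only 1 k$ remain; take 1/4 of Lab L for value 10×1/4 = 2.5.
Total value = 75.5.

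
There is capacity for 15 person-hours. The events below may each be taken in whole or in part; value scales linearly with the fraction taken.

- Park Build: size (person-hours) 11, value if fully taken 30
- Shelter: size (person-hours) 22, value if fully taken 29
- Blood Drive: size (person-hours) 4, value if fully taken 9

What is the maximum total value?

Rank by value-to-size ratio: Park Build 30/11≈2.73, Blood Drive 9/4≈2.25, Shelter 29/22≈1.32.
Park Build: take in full, 11 person-hours for value 30 → 4 left.
Blood Drive: take in full, 4 person-hours for value 9 → 0 left.
Total value = 39.

39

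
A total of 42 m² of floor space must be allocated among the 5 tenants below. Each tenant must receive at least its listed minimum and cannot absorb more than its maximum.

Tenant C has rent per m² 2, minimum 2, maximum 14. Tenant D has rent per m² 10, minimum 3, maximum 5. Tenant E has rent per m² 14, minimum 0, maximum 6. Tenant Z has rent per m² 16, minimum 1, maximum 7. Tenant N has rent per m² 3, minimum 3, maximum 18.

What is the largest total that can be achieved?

312

Meeting every minimum uses 2+3+0+1+3 = 9 m², leaving 33.
Highest rent per m² first: Tenant Z 16 > Tenant E 14 > Tenant D 10 > Tenant N 3 > Tenant C 2.
Give Tenant Z 6 more to hit its cap of 7 — 27 left.
Tenant E: +6 to 6 (cap) — 21 left.
Tenant D: +2 to 5 (cap) — 19 left.
Tenant N takes 15 more to reach its cap of 18 — 4 left.
Tenant C has room for 12 more but only 4 remain, so it gets 6.
Total = 2×6 + 10×5 + 14×6 + 16×7 + 3×18 = 312.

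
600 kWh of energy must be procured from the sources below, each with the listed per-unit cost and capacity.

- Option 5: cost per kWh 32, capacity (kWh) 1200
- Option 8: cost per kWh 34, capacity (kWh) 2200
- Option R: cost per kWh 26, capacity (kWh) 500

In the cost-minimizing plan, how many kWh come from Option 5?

Use sources in increasing cost order.
Option R at 26: take all 500 kWh → 100 still needed.
Option 5 at 32: take 100 of its 1200 → requirement met.
Option 8: unused.

100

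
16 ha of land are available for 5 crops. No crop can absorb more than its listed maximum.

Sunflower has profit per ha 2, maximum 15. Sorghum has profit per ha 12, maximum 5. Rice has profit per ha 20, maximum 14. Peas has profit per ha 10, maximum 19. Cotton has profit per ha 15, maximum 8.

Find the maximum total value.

Rank by profit per ha: Rice 20 > Cotton 15 > Sorghum 12 > Peas 10 > Sunflower 2.
Rice: +14 to 14 (cap) — 2 left.
Only 2 left; Cotton takes them to reach 2.
Total = 20×14 + 15×2 = 310.

310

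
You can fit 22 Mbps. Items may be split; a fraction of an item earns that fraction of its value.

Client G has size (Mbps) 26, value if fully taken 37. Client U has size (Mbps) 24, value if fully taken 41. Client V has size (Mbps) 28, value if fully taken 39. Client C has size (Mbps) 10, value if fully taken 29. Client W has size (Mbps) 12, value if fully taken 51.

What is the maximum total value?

80

Best value per unit of size first: Client W 51/12≈4.25, Client C 29/10≈2.9, Client U 41/24≈1.71, Client G 37/26≈1.42, Client V 39/28≈1.39.
Client W: take in full, 12 Mbps for value 51 ; 10 left.
Client C: take in full, 10 Mbps for value 29 ; 0 left.
Total value = 80.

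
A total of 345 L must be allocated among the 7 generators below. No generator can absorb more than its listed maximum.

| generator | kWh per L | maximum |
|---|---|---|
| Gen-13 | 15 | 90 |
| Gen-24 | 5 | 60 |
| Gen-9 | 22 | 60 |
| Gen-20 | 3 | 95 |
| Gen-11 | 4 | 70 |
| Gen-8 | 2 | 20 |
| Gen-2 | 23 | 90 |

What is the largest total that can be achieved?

5220

Highest kWh per L first: Gen-2 23 > Gen-9 22 > Gen-13 15 > Gen-24 5 > Gen-11 4 > Gen-20 3 > Gen-8 2.
Give Gen-2 90 to hit its cap of 90 → 255 left.
Gen-9 takes 60 to reach its cap of 60 → 195 left.
Give Gen-13 90 to hit its cap of 90 → 105 left.
Give Gen-24 60 to hit its cap of 60 → 45 left.
Only 45 left; Gen-11 takes them to reach 45.
Total = 15×90 + 5×60 + 22×60 + 4×45 + 23×90 = 5220.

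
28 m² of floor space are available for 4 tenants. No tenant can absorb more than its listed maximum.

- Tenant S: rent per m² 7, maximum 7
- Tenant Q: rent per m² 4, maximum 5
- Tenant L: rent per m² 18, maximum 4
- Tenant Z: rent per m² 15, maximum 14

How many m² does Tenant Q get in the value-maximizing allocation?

Highest rent per m² first: Tenant L 18 > Tenant Z 15 > Tenant S 7 > Tenant Q 4.
Tenant L: +4 to 4 (cap) — 24 left.
Tenant Z takes 14 to reach its cap of 14 — 10 left.
Give Tenant S 7 to hit its cap of 7 — 3 left.
Tenant Q has room for 5 but only 3 remain, so it gets 3.

3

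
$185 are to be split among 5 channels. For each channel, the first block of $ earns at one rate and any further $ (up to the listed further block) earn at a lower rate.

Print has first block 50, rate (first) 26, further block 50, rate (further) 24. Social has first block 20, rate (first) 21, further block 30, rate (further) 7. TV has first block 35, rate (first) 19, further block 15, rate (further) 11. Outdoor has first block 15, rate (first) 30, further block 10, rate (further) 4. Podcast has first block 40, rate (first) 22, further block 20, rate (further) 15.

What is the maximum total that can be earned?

Treat each block as its own option and order by rate: Outdoor/tier1 30 > Print/tier1 26 > Print/tier2 24 > Podcast/tier1 22 > Social/tier1 21 > TV/tier1 19 > Podcast/tier2 15 > TV/tier2 11 > Social/tier2 7 > Outdoor/tier2 4.
Outdoor/tier1 (30): +15 → 170 left.
Print/tier1 (26): +50 → 120 left.
Print/tier2 (24): +50 → 70 left.
Podcast tier1 at 22: fill all 40 → 30 left.
Fill Social tier1 block (20 at 21) → 10 left.
TV tier1 at 19: only 10 left, fill 10.
Total = 30×15 + 26×50 + 24×50 + 22×40 + 21×20 + 19×10 = 4440.

4440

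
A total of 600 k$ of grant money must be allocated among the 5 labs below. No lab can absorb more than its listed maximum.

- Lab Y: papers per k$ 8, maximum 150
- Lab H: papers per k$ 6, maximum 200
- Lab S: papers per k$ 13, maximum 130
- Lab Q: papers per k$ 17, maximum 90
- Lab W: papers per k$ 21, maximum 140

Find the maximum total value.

7900

Rank by papers per k$: Lab W 21 > Lab Q 17 > Lab S 13 > Lab Y 8 > Lab H 6.
Lab W takes 140 to reach its cap of 140 — 460 left.
Lab Q: +90 to 90 (cap) — 370 left.
Give Lab S 130 to hit its cap of 130 — 240 left.
Give Lab Y 150 to hit its cap of 150 — 90 left.
Only 90 left; Lab H takes them to reach 90.
Total = 8×150 + 6×90 + 13×130 + 17×90 + 21×140 = 7900.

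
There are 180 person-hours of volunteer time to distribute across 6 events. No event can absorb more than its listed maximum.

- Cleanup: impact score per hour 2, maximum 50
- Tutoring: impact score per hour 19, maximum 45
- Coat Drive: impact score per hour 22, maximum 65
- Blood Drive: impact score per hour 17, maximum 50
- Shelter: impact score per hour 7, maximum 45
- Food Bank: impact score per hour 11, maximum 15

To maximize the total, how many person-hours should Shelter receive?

5

Rank by impact score per hour: Coat Drive 22 > Tutoring 19 > Blood Drive 17 > Food Bank 11 > Shelter 7 > Cleanup 2.
Coat Drive takes 65 to reach its cap of 65 → 115 left.
Give Tutoring 45 to hit its cap of 45 → 70 left.
Give Blood Drive 50 to hit its cap of 50 → 20 left.
Food Bank takes 15 to reach its cap of 15 → 5 left.
Only 5 left; Shelter takes them to reach 5.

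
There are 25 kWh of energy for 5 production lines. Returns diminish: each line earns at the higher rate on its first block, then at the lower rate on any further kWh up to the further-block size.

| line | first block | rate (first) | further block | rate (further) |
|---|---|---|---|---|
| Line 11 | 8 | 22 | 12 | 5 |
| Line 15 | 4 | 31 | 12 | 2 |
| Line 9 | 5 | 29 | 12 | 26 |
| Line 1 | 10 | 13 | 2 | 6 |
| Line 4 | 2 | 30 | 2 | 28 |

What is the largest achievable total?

Rank every tier by rate: Line 15/T1 31 > Line 4/T1 30 > Line 9/T1 29 > Line 4/T2 28 > Line 9/T2 26 > Line 11/T1 22 > Line 1/T1 13 > Line 1/T2 6 > Line 11/T2 5 > Line 15/T2 2.
Line 15/T1 (31): +4 → 21 left.
Line 4/T1 (30): +2 → 19 left.
Line 9/T1 (29): +5 → 14 left.
Fill Line 4 T2 block (2 at 28) → 12 left.
Fill Line 9 T2 block (12 at 26) → 0 left.
Total = 31×4 + 30×2 + 29×5 + 28×2 + 26×12 = 697.

697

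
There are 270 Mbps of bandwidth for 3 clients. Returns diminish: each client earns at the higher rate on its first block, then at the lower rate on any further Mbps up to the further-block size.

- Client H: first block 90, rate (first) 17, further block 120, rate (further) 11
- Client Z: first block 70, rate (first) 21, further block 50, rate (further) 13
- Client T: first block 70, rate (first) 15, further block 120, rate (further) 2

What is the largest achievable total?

4570

Order all 6 blocks by rate: Client Z/tier1 21 > Client H/tier1 17 > Client T/tier1 15 > Client Z/tier2 13 > Client H/tier2 11 > Client T/tier2 2.
Fill Client Z tier1 block (70 at 21) — 200 left.
Fill Client H tier1 block (90 at 17) — 110 left.
Fill Client T tier1 block (70 at 15) — 40 left.
Client Z/tier2: +40 of 50 at 13; pool empty.
Total = 21×70 + 17×90 + 15×70 + 13×40 = 4570.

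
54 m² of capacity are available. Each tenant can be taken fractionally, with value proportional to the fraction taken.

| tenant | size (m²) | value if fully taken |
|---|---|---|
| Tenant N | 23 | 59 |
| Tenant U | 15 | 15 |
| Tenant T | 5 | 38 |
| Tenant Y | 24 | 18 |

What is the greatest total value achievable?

Sort by value density: Tenant T 38/5≈7.6, Tenant N 59/23≈2.57, Tenant U 15/15≈1, Tenant Y 18/24≈0.75.
Take all of Tenant T (5 m², value 38) ; 49 m² left.
Take all of Tenant N (23 m², value 59) ; 26 m² left.
Tenant U: take in full, 15 m² for value 15 ; 11 left.
11 m² left: a 11/24 share of Tenant Y gives 18×11/24 = 8.25.
Total value = 120.25.

120.25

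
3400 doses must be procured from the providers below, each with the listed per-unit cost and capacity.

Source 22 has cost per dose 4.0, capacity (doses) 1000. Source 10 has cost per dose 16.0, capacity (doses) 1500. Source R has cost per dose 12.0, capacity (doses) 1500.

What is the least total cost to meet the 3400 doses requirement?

36400

Fill from the cheapest provider first.
Source 22 at 4.0: take all 1000 doses — 2400 still needed.
Source R at 12.0: take all 1500 doses — 900 still needed.
Take 900 from Source 10 at 16.0 to finish.
Cost = 1000×4.0 + 1500×12.0 + 900×16.0 = 36400.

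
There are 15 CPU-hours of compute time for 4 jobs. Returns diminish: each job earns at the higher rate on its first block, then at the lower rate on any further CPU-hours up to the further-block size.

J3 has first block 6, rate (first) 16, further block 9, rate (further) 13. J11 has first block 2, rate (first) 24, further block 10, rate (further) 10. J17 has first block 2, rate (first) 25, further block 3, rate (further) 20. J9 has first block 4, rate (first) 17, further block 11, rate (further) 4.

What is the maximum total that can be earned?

Treat each block as its own option and order by rate: J17/tier1 25 > J11/tier1 24 > J17/tier2 20 > J9/tier1 17 > J3/tier1 16 > J3/tier2 13 > J11/tier2 10 > J9/tier2 4.
J17/tier1 (25): +2 → 13 left.
Fill J11 tier1 block (2 at 24) → 11 left.
J17 tier2 at 20: fill all 3 → 8 left.
J9 tier1 at 17: fill all 4 → 4 left.
4 remain; put them into J3 tier1 at 16.
Total = 25×2 + 24×2 + 20×3 + 17×4 + 16×4 = 290.

290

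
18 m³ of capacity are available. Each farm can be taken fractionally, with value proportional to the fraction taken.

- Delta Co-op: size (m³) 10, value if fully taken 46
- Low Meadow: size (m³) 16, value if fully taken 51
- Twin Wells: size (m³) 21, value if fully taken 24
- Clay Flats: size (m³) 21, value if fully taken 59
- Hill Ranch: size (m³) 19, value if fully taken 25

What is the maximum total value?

Best value per unit of size first: Delta Co-op 46/10≈4.6, Low Meadow 51/16≈3.19, Clay Flats 59/21≈2.81, Hill Ranch 25/19≈1.32, Twin Wells 24/21≈1.14.
All 10 m³ of Delta Co-op fit (value 46) — 8 remain.
Fill the last 8 m³ with part of Low Meadow: 8/16 of it earns 25.5.
Total value = 71.5.

71.5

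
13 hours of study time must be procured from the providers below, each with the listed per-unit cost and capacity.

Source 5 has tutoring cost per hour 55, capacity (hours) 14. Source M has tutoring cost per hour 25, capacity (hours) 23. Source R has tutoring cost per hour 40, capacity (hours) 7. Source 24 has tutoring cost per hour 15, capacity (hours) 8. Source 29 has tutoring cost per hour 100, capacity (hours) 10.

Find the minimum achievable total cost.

245

Fill from the cheapest provider first.
Source 24 at 15: take all 8 hours — 5 still needed.
Take 5 from Source M at 25 to finish.
Source R, Source 5, Source 29: unused.
Cost = 8×15 + 5×25 = 245.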